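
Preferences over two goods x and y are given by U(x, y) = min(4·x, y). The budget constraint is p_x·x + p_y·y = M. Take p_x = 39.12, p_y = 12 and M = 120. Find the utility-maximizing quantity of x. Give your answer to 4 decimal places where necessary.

Leontief preferences: the optimum is at the kink where x/1 = y/4, i.e. y = 4·x.
Budget: p_x·x + p_y·4·x = M, so (p_x + 4·p_y)·x = M.
Demand: x*(p_x,p_y,M) = M/(p_x + 4·p_y), y* = 4·M/(p_x + 4·p_y).
Here 39.12 + 4·12 = 87.12, giving x* = 1.3774.

x* = 1.3774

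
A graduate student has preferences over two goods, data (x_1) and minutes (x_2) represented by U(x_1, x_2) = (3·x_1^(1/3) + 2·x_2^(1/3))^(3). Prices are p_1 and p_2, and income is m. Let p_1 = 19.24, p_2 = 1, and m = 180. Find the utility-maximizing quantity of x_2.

From the CES first-order condition, (3/2)·(x_2/x_1)^(2/3) = p_1/p_2.
Hence x_2/x_1 = ((2/3)·p_1/p_2)^(1/(2/3)), i.e. raised to the 1.5 power.
Substitute x_2 = (x_2/x_1)·x_1 into the budget: x_1* = m/(p_1 + p_2·(x_2/x_1)).
Numerically x_2/x_1 = 45.937855, so x_1* = 180/(19.24 + 1·45.937855) = 2.7617 and x_2* = 45.937855·2.7617 = 126.8654.

x_2* = 126.8654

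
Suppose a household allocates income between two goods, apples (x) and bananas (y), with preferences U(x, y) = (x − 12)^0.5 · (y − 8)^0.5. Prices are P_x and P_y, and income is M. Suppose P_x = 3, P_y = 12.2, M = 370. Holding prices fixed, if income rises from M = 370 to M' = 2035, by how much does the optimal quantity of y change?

Δy* = 68.2377

Let x' = x−12, y' = y−8. MRS = y'/x' = P_x/P_y.
After buying the subsistence bundle (12, 8), a share 0.5 of the remaining income goes to x: x* = 12 + 0.5·(M − 12P_x − 8P_y)/P_x.
Discretionary income = 370 − 12·3 − 8·12.2 = 236.4; y* = 8 + 0.5·236.4/12.2 = 17.6885.
At M' = 2035: y* = 85.9262. Change: 85.9262 − 17.6885 = 68.2377.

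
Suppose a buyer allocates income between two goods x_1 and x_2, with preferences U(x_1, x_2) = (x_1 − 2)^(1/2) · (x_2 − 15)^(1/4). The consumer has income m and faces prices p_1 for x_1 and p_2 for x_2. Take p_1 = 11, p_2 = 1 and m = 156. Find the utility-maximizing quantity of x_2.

x_2* = 54.6667

This is Cobb-Douglas in (x_1−2, x_2−15): tangency gives 0.5·p_2·(x_2−15) = 0.25·p_1·(x_1−2).
Substituting into the budget: x_1* = 2 + 2/3·(m − 2·p_1 − 15·p_2)/p_1, and x_2* = 15 + 1/3·(…)/p_2.
Discretionary income = 156 − 2·11 − 15·1 = 119; x_2* = 15 + 1/3·119/1 = 54.6667.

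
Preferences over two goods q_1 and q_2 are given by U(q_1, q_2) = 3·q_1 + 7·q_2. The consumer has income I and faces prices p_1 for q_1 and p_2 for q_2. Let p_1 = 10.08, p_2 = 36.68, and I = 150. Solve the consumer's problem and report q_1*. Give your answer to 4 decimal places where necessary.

q_1* = 14.881

Linear utility — the consumer picks whichever good has higher MU/price: 3/10.08 = 0.2976 vs 7/36.68 = 0.1908.
q_1 gives more utility per dollar, so spend all income on q_1: q_1* = I/p_1, q_2* = 0.
Numerically: q_1* = 14.881, q_2* = 0.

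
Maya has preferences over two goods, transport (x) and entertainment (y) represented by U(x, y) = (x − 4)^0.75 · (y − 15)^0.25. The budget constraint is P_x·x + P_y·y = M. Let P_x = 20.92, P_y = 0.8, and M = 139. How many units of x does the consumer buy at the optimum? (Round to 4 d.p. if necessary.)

x* = 5.5531

Let x' = x−4, y' = y−15. MRS = 3·y'/x' = P_x/P_y.
After buying the subsistence bundle (4, 15), a share 0.75 of the remaining income goes to x: x* = 4 + 0.75·(M − 4P_x − 15P_y)/P_x.
Discretionary income = 139 − 4·20.92 − 15·0.8 = 43.32; x* = 4 + 0.75·43.32/20.92 = 5.5531.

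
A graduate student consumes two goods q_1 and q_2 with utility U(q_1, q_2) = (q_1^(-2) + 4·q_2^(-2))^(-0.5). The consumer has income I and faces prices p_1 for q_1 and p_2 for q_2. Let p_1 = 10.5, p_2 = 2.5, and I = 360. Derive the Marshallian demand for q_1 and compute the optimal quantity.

From the CES first-order condition, (1/4)·(q_2/q_1)^(3) = p_1/p_2.
Hence q_2/q_1 = (4·p_1/p_2)^(1/(3)), i.e. raised to the 1/3 power.
Substitute q_2 = (q_2/q_1)·q_1 into the budget: q_1* = I/(p_1 + p_2·(q_2/q_1)).
Numerically q_2/q_1 = 2.561158, so q_1* = 360/(10.5 + 2.5·2.561158) = 21.2981.

q_1* = 21.2981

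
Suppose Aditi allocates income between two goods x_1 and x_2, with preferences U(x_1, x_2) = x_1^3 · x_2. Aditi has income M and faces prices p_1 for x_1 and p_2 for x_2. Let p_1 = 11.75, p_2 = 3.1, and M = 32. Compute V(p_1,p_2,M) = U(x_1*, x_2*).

V = 21.9912

MU_x_1/MU_x_2 = (3·x_2)/(x_1); tangency sets this equal to p_1/p_2.
So 3·p_2·x_2 = p_1·x_1; combined with the budget, a share 0.75 of income goes to x_1.
Demand: x_1*(p_1,p_2,M) = 0.75·M/p_1 and x_2* = 0.25·M/p_2.
At p_1=11.75, p_2=3.1, M=32: x_1* = 0.75·32/11.75 = 2.0426, x_2* = 2.5806.
Utility at the optimum: U(2.0426, 2.5806) = 21.9912.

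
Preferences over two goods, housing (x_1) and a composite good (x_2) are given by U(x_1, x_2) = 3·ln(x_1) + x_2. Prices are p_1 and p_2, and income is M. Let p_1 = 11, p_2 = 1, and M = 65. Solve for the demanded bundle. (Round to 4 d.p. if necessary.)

Set MRS = p_1/p_2: (3/x_1)/1 = p_1/p_2.
So x_1*(p_1,p_2) = 3·p_2/p_1, independent of income; and x_2* = (M − 3·p_2)/p_2.
At the given prices: x_1* = 3·1/11 = 0.2727, and x_2* = 62.

x_1* = 0.2727, x_2* = 62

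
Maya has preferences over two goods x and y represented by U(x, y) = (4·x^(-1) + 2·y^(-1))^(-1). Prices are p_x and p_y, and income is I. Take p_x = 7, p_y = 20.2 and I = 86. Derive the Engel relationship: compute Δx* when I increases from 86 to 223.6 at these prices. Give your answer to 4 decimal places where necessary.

From the CES first-order condition, 2·(y/x)^(2) = p_x/p_y.
Hence y/x = ((1/2)·p_x/p_y)^(1/(2)), i.e. raised to the 0.5 power.
With the ratio pinned down, the budget gives x* = I/(p_x + p_y·(y/x)) and y* = (y/x)·x*.
Numerically y/x = 0.416254, so x* = 86/(7 + 20.2·0.416254) = 5.5814.
At I' = 223.6: x* = 14.5116. Change: 14.5116 − 5.5814 = 8.9302.

Δx* = 8.9302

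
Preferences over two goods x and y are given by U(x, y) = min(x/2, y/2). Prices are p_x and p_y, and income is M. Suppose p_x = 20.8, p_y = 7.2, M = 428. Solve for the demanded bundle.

x* = 15.2857, y* = 15.2857

With perfect complements, no substitution: consume in ratio x:y = 2:2.
Budget: p_x·x + p_y·x = M, so (2·p_x + 2·p_y)·x = 2·M.
Demand: x*(p_x,p_y,M) = 2·M/(2·p_x + 2·p_y), y* = 2·M/(2·p_x + 2·p_y).
Here 2·20.8 + 2·7.2 = 56, giving x* = 15.2857 and y* = 15.2857.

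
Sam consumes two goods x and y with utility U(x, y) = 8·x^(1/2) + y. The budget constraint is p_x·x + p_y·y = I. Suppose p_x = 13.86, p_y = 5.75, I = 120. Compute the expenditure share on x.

share on x = 0.3181

MU_x = 4/√x, MU_y = 1. Tangency: 4/√x = p_x/p_y.
Thus x* = (4·p_y/p_x)² — independent of I — with the rest of income spent on y.
Plugging in: x* = (4·5.75/13.86)² = 2.7538, y* = 14.2318.
Expenditure on x: 13.86·2.7538 = 38.1674; share = 0.3181.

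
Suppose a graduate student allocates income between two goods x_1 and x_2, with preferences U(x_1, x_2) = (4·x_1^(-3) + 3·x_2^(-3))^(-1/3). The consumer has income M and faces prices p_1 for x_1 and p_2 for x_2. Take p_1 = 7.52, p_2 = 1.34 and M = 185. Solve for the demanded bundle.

From the CES first-order condition, (4/3)·(x_2/x_1)^(4) = p_1/p_2.
Solve for the ratio: x_2/x_1 = [(3/4)·p_1/p_2]^(0.25).
Substitute x_2 = (x_2/x_1)·x_1 into the budget: x_1* = M/(p_1 + p_2·(x_2/x_1)).
Numerically x_2/x_1 = 1.432332, so x_1* = 185/(7.52 + 1.34·1.432332) = 19.5989 and x_2* = 1.432332·19.5989 = 28.0721.

x_1* = 19.5989, x_2* = 28.0721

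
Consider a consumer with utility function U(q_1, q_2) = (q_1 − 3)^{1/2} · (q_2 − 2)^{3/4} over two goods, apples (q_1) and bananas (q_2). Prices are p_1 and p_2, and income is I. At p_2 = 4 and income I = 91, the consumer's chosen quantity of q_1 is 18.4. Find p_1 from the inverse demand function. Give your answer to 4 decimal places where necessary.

p_1 = 2

Let q_1' = q_1−3, q_2' = q_2−2. MRS = (2/3)·q_2'/q_1' = p_1/p_2.
After buying the subsistence bundle (3, 2), a share 0.4 of the remaining income goes to q_1: q_1* = 3 + 0.4·(I − 3p_1 − 2p_2)/p_1.
Set q_1* = 18.4 in the demand function and solve for p_1: p_1 = 2.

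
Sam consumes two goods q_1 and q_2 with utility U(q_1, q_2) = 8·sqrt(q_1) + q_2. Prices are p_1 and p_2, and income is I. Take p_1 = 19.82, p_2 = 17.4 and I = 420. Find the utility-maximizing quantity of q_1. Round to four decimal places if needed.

q_1* = 12.3314

MU_q_1 = 4/√q_1, MU_q_2 = 1. Tangency: 4/√q_1 = p_1/p_2.
Thus q_1* = (4·p_2/p_1)² — independent of I — with the rest of income spent on q_2.
Plugging in: q_1* = (4·17.4/19.82)² = 12.3314.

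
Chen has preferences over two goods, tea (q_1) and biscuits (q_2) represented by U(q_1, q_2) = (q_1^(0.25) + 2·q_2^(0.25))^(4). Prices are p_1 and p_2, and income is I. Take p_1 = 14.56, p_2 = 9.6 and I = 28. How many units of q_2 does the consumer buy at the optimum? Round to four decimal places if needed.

q_2* = 2.1679

From the CES first-order condition, (1/2)·(q_2/q_1)^(0.75) = p_1/p_2.
Hence q_2/q_1 = (2·p_1/p_2)^(1/(0.75)), i.e. raised to the 4/3 power.
With the ratio pinned down, the budget gives q_1* = I/(p_1 + p_2·(q_2/q_1)) and q_2* = (q_2/q_1)·q_1*.
Numerically q_2/q_1 = 4.390967, so q_1* = 28/(14.56 + 9.6·4.390967) = 0.4937 and q_2* = 4.390967·0.4937 = 2.1679.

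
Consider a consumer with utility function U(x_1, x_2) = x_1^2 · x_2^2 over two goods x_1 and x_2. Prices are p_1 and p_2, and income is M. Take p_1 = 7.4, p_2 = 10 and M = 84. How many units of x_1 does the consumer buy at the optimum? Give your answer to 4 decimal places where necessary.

x_1* = 5.6757

Demand: x_1*(p_1,p_2,M) = 0.5·M/p_1 and x_2* = 0.5·M/p_2.
At p_1=7.4, p_2=10, M=84: x_1* = 0.5·84/7.4 = 5.6757.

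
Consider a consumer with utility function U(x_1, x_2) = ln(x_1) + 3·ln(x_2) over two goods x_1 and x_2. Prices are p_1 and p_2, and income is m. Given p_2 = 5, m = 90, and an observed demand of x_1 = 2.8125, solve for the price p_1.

p_1 = 8

The MRS is (1/3)·x_2/x_1. Set MRS = p_1/p_2.
Rearranging, p_2·x_2 = 3·p_1·x_1. Substituting into the budget gives p_1·x_1·(1 + 3) = m.
Demand: x_1*(p_1,p_2,m) = 0.25·m/p_1 and x_2* = 0.75·m/p_2.
Set x_1* = 2.8125 in the demand function and solve for p_1: p_1 = 8.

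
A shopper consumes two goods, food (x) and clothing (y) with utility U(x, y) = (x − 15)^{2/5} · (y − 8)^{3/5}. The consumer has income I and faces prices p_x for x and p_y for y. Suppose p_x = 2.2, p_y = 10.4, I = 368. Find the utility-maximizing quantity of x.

x* = 60.7818

This is Cobb-Douglas in (x−15, y−8): tangency gives 0.4·p_y·(y−8) = 0.6·p_x·(x−15).
Substituting into the budget: x* = 15 + 0.4·(I − 15·p_x − 8·p_y)/p_x, and y* = 8 + 0.6·(…)/p_y.
Discretionary income = 368 − 15·2.2 − 8·10.4 = 251.8; x* = 15 + 0.4·251.8/2.2 = 60.7818.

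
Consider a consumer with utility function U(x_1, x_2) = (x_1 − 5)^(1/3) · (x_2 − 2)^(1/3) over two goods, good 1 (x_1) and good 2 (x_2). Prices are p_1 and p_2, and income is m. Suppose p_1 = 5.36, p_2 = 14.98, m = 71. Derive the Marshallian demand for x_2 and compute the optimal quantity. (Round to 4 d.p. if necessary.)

MRS = (x_2−2)/(x_1−5). Tangency with p_1/p_2 gives x_2−2 = (p_1/p_2)·(x_1−5).
After buying the subsistence bundle (5, 2), a share 0.5 of the remaining income goes to x_1: x_1* = 5 + 0.5·(m − 5p_1 − 2p_2)/p_1.
Discretionary income = 71 − 5·5.36 − 2·14.98 = 14.24; x_2* = 2 + 0.5·14.24/14.98 = 2.4753.

x_2* = 2.4753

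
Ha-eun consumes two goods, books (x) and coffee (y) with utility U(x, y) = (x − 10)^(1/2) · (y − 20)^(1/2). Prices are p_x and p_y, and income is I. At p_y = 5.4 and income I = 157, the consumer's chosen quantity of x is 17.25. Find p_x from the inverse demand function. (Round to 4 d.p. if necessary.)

This is Cobb-Douglas in (x−10, y−20): tangency gives 0.5·p_y·(y−20) = 0.5·p_x·(x−10).
After buying the subsistence bundle (10, 20), a share 0.5 of the remaining income goes to x: x* = 10 + 0.5·(I − 10p_x − 20p_y)/p_x.
Set x* = 17.25 in the demand function and solve for p_x: p_x = 2.

p_x = 2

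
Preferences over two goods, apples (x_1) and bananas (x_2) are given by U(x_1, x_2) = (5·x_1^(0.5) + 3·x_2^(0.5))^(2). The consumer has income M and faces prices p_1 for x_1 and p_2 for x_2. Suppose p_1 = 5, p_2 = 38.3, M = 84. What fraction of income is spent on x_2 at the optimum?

MU_x_1 ∝ 5·x_1^(-0.5), MU_x_2 ∝ 3·x_2^(-0.5), so MRS = (5/3)·(x_2/x_1)^(0.5) = p_1/p_2.
Solve for the ratio: x_2/x_1 = [(3/5)·p_1/p_2]^(2).
Substitute x_2 = (x_2/x_1)·x_1 into the budget: x_1* = M/(p_1 + p_2·(x_2/x_1)).
Numerically x_2/x_1 = 0.006135, so x_1* = 84/(5 + 38.3·0.006135) = 16.0459 and x_2* = 0.006135·16.0459 = 0.0984.
Expenditure on x_2: 38.3·0.0984 = 3.7706; share = 0.0449.

share on x_2 = 0.0449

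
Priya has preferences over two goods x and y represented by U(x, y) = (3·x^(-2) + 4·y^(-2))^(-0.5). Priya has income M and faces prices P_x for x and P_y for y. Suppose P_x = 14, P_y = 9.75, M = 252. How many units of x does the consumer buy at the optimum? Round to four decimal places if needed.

MU_x ∝ 3·x^(-3), MU_y ∝ 4·y^(-3), so MRS = (3/4)·(y/x)^(3) = P_x/P_y.
Solve for the ratio: y/x = [(4/3)·P_x/P_y]^(1/3).
Substitute y = (y/x)·x into the budget: x* = M/(P_x + P_y·(y/x)).
Numerically y/x = 1.241712, so x* = 252/(14 + 9.75·1.241712) = 9.6527.

x* = 9.6527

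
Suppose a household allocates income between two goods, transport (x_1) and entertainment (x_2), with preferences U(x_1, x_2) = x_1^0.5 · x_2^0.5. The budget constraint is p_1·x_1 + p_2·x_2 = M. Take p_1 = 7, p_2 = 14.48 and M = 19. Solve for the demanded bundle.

x_1* = 1.3571, x_2* = 0.6561

Tangency: MRS = x_2/x_1 = p_1/p_2.
So 0.5·p_2·x_2 = 0.5·p_1·x_1; combined with the budget, a share 0.5 of income goes to x_1.
Demand: x_1*(p_1,p_2,M) = 0.5·M/p_1 and x_2* = 0.5·M/p_2.
At p_1=7, p_2=14.48, M=19: x_1* = 0.5·19/7 = 1.3571, x_2* = 0.6561.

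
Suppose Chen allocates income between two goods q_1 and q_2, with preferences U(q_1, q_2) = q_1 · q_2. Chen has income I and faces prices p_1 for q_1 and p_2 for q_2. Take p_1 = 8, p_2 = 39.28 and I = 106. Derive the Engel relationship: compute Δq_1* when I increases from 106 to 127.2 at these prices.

Δq_1* = 1.325

MU_q_1/MU_q_2 = (q_2)/(q_1); tangency sets this equal to p_1/p_2.
Rearranging, p_2·q_2 = p_1·q_1. Substituting into the budget gives p_1·q_1·(1 + 1) = I.
Demand: q_1*(p_1,p_2,I) = 0.5·I/p_1 and q_2* = 0.5·I/p_2.
At p_1=8, p_2=39.28, I=106: q_1* = 0.5·106/8 = 6.625.
At I' = 127.2: q_1* = 7.95. Change: 7.95 − 6.625 = 1.325.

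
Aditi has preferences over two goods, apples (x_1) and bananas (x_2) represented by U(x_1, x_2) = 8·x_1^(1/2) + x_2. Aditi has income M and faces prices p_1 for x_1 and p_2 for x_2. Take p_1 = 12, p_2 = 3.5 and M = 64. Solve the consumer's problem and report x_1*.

x_1* = 1.3611

Utility is quasi-linear in x_2; the FOC for x_1 is 4/√x_1 = p_1/p_2.
Thus x_1* = (4·p_2/p_1)² — independent of M — with the rest of income spent on x_2.
Plugging in: x_1* = (4·3.5/12)² = 1.3611.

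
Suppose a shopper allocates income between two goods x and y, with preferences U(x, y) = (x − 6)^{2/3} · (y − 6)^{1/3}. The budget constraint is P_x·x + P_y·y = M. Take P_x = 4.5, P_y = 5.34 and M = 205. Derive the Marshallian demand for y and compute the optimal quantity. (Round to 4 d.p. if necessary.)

y* = 15.1111

MRS = 2·(y−6)/(x−6). Tangency with P_x/P_y gives y−6 = (1/2)·(P_x/P_y)·(x−6).
Substituting into the budget: x* = 6 + 2/3·(M − 6·P_x − 6·P_y)/P_x, and y* = 6 + 1/3·(…)/P_y.
Discretionary income = 205 − 6·4.5 − 6·5.34 = 145.96; y* = 6 + 1/3·145.96/5.34 = 15.1111.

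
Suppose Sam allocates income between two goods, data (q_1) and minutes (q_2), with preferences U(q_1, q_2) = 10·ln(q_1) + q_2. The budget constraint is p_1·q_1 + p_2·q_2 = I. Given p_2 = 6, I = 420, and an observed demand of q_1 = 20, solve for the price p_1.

p_1 = 3

MU_q_1 = 10/q_1, MU_q_2 = 1. Tangency: 10/q_1 = p_1/p_2.
So q_1*(p_1,p_2) = 10·p_2/p_1, independent of income; and q_2* = (I − 10·p_2)/p_2.
Set q_1* = 20 in the demand function and solve for p_1: p_1 = 3.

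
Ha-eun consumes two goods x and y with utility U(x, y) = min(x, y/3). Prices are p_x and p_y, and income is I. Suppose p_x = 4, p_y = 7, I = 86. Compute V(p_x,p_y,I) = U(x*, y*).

With perfect complements, no substitution: consume in ratio x:y = 1:3.
Budget: p_x·x + p_y·3·x = I, so (p_x + 3·p_y)·x = I.
Demand: x*(p_x,p_y,I) = I/(p_x + 3·p_y), y* = 3·I/(p_x + 3·p_y).
Here 4 + 3·7 = 25, giving x* = 3.44 and y* = 10.32.
Utility at the optimum: U(3.44, 10.32) = 3.44.

V = 3.44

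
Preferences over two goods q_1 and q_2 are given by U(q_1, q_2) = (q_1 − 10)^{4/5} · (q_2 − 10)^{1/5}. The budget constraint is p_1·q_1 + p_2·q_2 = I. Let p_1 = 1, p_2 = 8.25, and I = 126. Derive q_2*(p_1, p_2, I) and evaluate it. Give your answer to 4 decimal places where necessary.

This is Cobb-Douglas in (q_1−10, q_2−10): tangency gives 0.8·p_2·(q_2−10) = 0.2·p_1·(q_1−10).
After buying the subsistence bundle (10, 10), a share 0.8 of the remaining income goes to q_1: q_1* = 10 + 0.8·(I − 10p_1 − 10p_2)/p_1.
Discretionary income = 126 − 10·1 − 10·8.25 = 33.5; q_2* = 10 + 0.2·33.5/8.25 = 10.8121.

q_2* = 10.8121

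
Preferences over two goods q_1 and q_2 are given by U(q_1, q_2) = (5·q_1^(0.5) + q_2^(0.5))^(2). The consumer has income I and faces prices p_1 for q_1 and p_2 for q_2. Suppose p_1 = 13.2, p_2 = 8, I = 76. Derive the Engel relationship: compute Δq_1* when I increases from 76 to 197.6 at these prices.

Δq_1* = 8.6418

MU_q_1 ∝ 5·q_1^(-0.5), MU_q_2 ∝ q_2^(-0.5), so MRS = 5·(q_2/q_1)^(0.5) = p_1/p_2.
Solve for the ratio: q_2/q_1 = [(1/5)·p_1/p_2]^(2).
With the ratio pinned down, the budget gives q_1* = I/(p_1 + p_2·(q_2/q_1)) and q_2* = (q_2/q_1)·q_1*.
Numerically q_2/q_1 = 0.1089, so q_1* = 76/(13.2 + 8·0.1089) = 5.4011.
At I' = 197.6: q_1* = 14.0429. Change: 14.0429 − 5.4011 = 8.6418.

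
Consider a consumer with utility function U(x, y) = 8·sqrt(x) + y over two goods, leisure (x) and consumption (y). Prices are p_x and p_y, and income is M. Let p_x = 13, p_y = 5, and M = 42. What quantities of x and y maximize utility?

x* = 2.3669, y* = 2.2462

Thus x* = (4·p_y/p_x)² — independent of M — with the rest of income spent on y.
Plugging in: x* = (4·5/13)² = 2.3669, y* = 2.2462.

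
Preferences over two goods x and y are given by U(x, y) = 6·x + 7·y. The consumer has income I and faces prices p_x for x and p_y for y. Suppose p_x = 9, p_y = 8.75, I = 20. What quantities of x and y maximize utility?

Perfect substitutes: compare marginal utility per dollar. 6/p_x vs 7/p_y → 0.6667 vs 0.8.
y gives more utility per dollar, so spend all income on y: y* = I/p_y, x* = 0.
Numerically: x* = 0, y* = 2.2857.

x* = 0, y* = 2.2857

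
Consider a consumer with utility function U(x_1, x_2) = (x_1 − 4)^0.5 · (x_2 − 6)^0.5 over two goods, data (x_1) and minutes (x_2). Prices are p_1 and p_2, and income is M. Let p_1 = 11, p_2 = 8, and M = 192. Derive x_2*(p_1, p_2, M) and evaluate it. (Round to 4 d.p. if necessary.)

x_2* = 12.25

Let x_1' = x_1−4, x_2' = x_2−6. MRS = x_2'/x_1' = p_1/p_2.
After buying the subsistence bundle (4, 6), a share 0.5 of the remaining income goes to x_1: x_1* = 4 + 0.5·(M − 4p_1 − 6p_2)/p_1.
Discretionary income = 192 − 4·11 − 6·8 = 100; x_2* = 6 + 0.5·100/8 = 12.25.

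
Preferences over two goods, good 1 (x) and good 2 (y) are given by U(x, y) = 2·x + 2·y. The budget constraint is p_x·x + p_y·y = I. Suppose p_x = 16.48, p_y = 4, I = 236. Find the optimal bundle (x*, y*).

x* = 0, y* = 59

Linear utility — the consumer picks whichever good has higher MU/price: 2/16.48 = 0.1214 vs 2/4 = 0.5.
y gives more utility per dollar, so spend all income on y: y* = I/p_y, x* = 0.
Numerically: x* = 0, y* = 59.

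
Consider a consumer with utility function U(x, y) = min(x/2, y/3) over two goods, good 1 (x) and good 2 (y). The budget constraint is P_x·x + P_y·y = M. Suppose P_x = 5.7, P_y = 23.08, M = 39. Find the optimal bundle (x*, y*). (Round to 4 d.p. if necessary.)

x* = 0.9673, y* = 1.4509

Demand: x*(P_x,P_y,M) = 2·M/(2·P_x + 3·P_y), y* = 3·M/(2·P_x + 3·P_y).
Here 2·5.7 + 3·23.08 = 80.64, giving x* = 0.9673 and y* = 1.4509.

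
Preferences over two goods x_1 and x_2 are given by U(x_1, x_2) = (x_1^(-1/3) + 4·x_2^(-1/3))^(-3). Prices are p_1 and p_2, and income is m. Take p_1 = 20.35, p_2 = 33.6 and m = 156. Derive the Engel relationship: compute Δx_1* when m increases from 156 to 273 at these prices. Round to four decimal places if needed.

Δx_1* = 1.3669

Numerically x_2/x_1 = 1.941842, so x_1* = 156/(20.35 + 33.6·1.941842) = 1.8225.
At m' = 273: x_1* = 3.1894. Change: 3.1894 − 1.8225 = 1.3669.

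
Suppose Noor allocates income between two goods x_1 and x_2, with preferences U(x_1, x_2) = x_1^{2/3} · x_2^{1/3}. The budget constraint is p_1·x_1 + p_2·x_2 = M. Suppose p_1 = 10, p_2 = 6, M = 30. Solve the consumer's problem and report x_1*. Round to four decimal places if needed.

Tangency: MRS = 2·x_2/x_1 = p_1/p_2.
So 2/3·p_2·x_2 = 1/3·p_1·x_1; combined with the budget, a share 2/3 of income goes to x_1.
Demand: x_1*(p_1,p_2,M) = 2/3·M/p_1 and x_2* = 1/3·M/p_2.
At p_1=10, p_2=6, M=30: x_1* = 2/3·30/10 = 2.

x_1* = 2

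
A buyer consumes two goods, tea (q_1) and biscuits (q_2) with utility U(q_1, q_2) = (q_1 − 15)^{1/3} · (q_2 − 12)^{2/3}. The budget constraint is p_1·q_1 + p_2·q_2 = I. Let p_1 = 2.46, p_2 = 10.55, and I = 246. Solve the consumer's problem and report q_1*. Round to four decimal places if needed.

q_1* = 26.1789

Let q_1' = q_1−15, q_2' = q_2−12. MRS = (1/2)·q_2'/q_1' = p_1/p_2.
Substituting into the budget: q_1* = 15 + 1/3·(I − 15·p_1 − 12·p_2)/p_1, and q_2* = 12 + 2/3·(…)/p_2.
Discretionary income = 246 − 15·2.46 − 12·10.55 = 82.5; q_1* = 15 + 1/3·82.5/2.46 = 26.1789.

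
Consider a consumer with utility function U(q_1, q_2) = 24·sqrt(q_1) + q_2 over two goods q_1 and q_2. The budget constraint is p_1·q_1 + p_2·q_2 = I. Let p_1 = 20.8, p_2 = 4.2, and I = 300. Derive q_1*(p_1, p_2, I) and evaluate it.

q_1* = 5.8713

Plugging in: q_1* = (12·4.2/20.8)² = 5.8713.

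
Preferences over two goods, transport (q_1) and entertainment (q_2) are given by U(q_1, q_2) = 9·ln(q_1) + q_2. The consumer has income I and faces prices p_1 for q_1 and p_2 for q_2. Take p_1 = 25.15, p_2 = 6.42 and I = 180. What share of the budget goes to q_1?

share on q_1 = 0.321

Set MRS = p_1/p_2: (9/q_1)/1 = p_1/p_2.
So q_1*(p_1,p_2) = 9·p_2/p_1, independent of income; and q_2* = (I − 9·p_2)/p_2.
At the given prices: q_1* = 9·6.42/25.15 = 2.2974, and q_2* = 19.0374.
Expenditure on q_1: 25.15·2.2974 = 57.78; share = 0.321.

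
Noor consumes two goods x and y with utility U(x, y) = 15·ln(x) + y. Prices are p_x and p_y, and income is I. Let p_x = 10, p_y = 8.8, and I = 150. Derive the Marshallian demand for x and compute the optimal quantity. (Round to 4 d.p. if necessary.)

x* = 13.2

At the given prices: x* = 15·8.8/10 = 13.2.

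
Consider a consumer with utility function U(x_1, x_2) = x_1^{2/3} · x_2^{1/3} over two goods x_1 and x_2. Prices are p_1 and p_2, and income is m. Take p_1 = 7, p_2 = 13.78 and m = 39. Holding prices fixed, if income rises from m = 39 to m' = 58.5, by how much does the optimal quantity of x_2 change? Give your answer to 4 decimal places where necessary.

The MRS is 2·x_2/x_1. Set MRS = p_1/p_2.
So 2/3·p_2·x_2 = 1/3·p_1·x_1; combined with the budget, a share 2/3 of income goes to x_1.
Demand: x_1*(p_1,p_2,m) = 2/3·m/p_1 and x_2* = 1/3·m/p_2.
At p_1=7, p_2=13.78, m=39: x_2* = 1/3·39/13.78 = 0.9434.
At m' = 58.5: x_2* = 1.4151. Change: 1.4151 − 0.9434 = 0.4717.

Δx_2* = 0.4717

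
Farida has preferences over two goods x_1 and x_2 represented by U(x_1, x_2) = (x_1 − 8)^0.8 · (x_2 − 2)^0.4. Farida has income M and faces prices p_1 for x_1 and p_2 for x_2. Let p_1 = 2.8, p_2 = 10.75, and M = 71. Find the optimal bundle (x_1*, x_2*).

Substituting into the budget: x_1* = 8 + 2/3·(M − 8·p_1 − 2·p_2)/p_1, and x_2* = 2 + 1/3·(…)/p_2.
Discretionary income = 71 − 8·2.8 − 2·10.75 = 27.1; x_1* = 8 + 2/3·27.1/2.8 = 14.4524; x_2* = 2 + 1/3·27.1/10.75 = 2.8403.

x_1* = 14.4524, x_2* = 2.8403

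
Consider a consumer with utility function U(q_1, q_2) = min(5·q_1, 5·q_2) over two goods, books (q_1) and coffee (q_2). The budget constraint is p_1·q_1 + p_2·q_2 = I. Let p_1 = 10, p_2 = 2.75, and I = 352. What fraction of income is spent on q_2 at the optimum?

share on q_2 = 0.2157

Leontief preferences: the optimum is at the kink where q_1/5 = q_2/5, i.e. q_2 = q_1.
Budget: p_1·q_1 + p_2·q_1 = I, so (5·p_1 + 5·p_2)·q_1 = 5·I.
Demand: q_1*(p_1,p_2,I) = 5·I/(5·p_1 + 5·p_2), q_2* = 5·I/(5·p_1 + 5·p_2).
Here 5·10 + 5·2.75 = 63.75, giving q_1* = 27.6078 and q_2* = 27.6078.
Expenditure on q_2: 2.75·27.6078 = 75.9216; share = 0.2157.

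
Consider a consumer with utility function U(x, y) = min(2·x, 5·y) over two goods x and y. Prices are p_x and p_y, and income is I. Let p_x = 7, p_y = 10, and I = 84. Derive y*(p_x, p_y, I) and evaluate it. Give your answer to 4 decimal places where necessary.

With perfect complements, no substitution: consume in ratio x:y = 5:2.
Budget: p_x·x + p_y·(2/5)·x = I, so (5·p_x + 2·p_y)·x = 5·I.
Demand: x*(p_x,p_y,I) = 5·I/(5·p_x + 2·p_y), y* = 2·I/(5·p_x + 2·p_y).
Here 5·7 + 2·10 = 55, giving y* = 3.0545.

y* = 3.0545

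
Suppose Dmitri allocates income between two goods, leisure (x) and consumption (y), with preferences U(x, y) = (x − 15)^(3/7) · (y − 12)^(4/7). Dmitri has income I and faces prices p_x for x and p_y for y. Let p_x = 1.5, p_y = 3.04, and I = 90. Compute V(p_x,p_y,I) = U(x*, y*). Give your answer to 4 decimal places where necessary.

MRS = (3/4)·(y−12)/(x−15). Tangency with p_x/p_y gives y−12 = (4/3)·(p_x/p_y)·(x−15).
Substituting into the budget: x* = 15 + 3/7·(I − 15·p_x − 12·p_y)/p_x, and y* = 12 + 4/7·(…)/p_y.
Discretionary income = 90 − 15·1.5 − 12·3.04 = 31.02; x* = 15 + 3/7·31.02/1.5 = 23.8629; y* = 12 + 4/7·31.02/3.04 = 17.8308.
Utility at the optimum: U(23.8629, 17.8308) = 6.9769.

V = 6.9769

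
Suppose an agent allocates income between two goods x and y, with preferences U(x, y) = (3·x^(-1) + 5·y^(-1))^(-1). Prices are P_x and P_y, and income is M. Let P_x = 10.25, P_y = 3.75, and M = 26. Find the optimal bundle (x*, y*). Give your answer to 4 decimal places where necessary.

x* = 1.4244, y* = 3.0401

From the CES first-order condition, (3/5)·(y/x)^(2) = P_x/P_y.
Hence y/x = ((5/3)·P_x/P_y)^(1/(2)), i.e. raised to the 0.5 power.
Substitute y = (y/x)·x into the budget: x* = M/(P_x + P_y·(y/x)).
Numerically y/x = 2.134375, so x* = 26/(10.25 + 3.75·2.134375) = 1.4244 and y* = 2.134375·1.4244 = 3.0401.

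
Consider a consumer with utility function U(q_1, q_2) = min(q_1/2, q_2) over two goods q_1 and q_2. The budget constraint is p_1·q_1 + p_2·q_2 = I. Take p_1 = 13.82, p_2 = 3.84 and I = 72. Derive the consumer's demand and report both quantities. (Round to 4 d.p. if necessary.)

Demand: q_1*(p_1,p_2,I) = 2·I/(2·p_1 + p_2), q_2* = I/(2·p_1 + p_2).
Here 2·13.82 + 3.84 = 31.48, giving q_1* = 4.5743 and q_2* = 2.2872.

q_1* = 4.5743, q_2* = 2.2872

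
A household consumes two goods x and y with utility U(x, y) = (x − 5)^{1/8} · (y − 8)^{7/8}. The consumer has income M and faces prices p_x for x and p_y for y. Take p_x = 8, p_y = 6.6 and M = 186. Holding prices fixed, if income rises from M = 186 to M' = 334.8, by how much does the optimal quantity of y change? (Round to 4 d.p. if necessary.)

Δy* = 19.7273

This is Cobb-Douglas in (x−5, y−8): tangency gives 0.125·p_y·(y−8) = 0.875·p_x·(x−5).
Substituting into the budget: x* = 5 + 0.125·(M − 5·p_x − 8·p_y)/p_x, and y* = 8 + 0.875·(…)/p_y.
Discretionary income = 186 − 5·8 − 8·6.6 = 93.2; y* = 8 + 0.875·93.2/6.6 = 20.3561.
At M' = 334.8: y* = 40.0833. Change: 40.0833 − 20.3561 = 19.7273.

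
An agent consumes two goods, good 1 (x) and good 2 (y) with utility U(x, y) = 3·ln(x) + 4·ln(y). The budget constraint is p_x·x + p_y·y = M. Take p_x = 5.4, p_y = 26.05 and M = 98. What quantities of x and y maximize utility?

Demand: x*(p_x,p_y,M) = 3/7·M/p_x and y* = 4/7·M/p_y.
At p_x=5.4, p_y=26.05, M=98: x* = 3/7·98/5.4 = 7.7778, y* = 2.1497.

x* = 7.7778, y* = 2.1497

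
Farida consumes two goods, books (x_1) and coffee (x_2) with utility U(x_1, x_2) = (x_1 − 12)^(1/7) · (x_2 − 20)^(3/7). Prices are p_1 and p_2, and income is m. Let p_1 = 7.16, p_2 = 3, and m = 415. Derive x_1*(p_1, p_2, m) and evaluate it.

This is Cobb-Douglas in (x_1−12, x_2−20): tangency gives 1/7·p_2·(x_2−20) = 3/7·p_1·(x_1−12).
Substituting into the budget: x_1* = 12 + 0.25·(m − 12·p_1 − 20·p_2)/p_1, and x_2* = 20 + 0.75·(…)/p_2.
Discretionary income = 415 − 12·7.16 − 20·3 = 269.08; x_1* = 12 + 0.25·269.08/7.16 = 21.3953.

x_1* = 21.3953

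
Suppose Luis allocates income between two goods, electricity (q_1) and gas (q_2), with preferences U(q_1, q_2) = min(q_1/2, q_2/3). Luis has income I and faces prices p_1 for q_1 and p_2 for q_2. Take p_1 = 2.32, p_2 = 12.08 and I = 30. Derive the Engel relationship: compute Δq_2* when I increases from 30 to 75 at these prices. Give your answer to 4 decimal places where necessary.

Leontief preferences: the optimum is at the kink where q_1/2 = q_2/3, i.e. q_2 = (3/2)·q_1.
Budget: p_1·q_1 + p_2·(3/2)·q_1 = I, so (2·p_1 + 3·p_2)·q_1 = 2·I.
Demand: q_1*(p_1,p_2,I) = 2·I/(2·p_1 + 3·p_2), q_2* = 3·I/(2·p_1 + 3·p_2).
Here 2·2.32 + 3·12.08 = 40.88, giving q_2* = 2.2016.
At I' = 75: q_2* = 5.5039. Change: 5.5039 − 2.2016 = 3.3023.

Δq_2* = 3.3023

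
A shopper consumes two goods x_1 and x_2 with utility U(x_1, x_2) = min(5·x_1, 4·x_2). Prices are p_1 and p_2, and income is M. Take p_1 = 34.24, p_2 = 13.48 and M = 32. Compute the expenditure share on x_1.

With perfect complements, no substitution: consume in ratio x_1:x_2 = 4:5.
Budget: p_1·x_1 + p_2·(5/4)·x_1 = M, so (4·p_1 + 5·p_2)·x_1 = 4·M.
Demand: x_1*(p_1,p_2,M) = 4·M/(4·p_1 + 5·p_2), x_2* = 5·M/(4·p_1 + 5·p_2).
Here 4·34.24 + 5·13.48 = 204.36, giving x_1* = 0.6263 and x_2* = 0.7829.
Expenditure on x_1: 34.24·0.6263 = 21.4461; share = 0.6702.

share on x_1 = 0.6702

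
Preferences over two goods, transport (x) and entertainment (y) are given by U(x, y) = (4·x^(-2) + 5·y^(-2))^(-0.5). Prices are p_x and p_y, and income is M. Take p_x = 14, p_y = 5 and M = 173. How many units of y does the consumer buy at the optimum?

MU_x ∝ 4·x^(-3), MU_y ∝ 5·y^(-3), so MRS = (4/5)·(y/x)^(3) = p_x/p_y.
Solve for the ratio: y/x = [(5/4)·p_x/p_y]^(1/3).
Substitute y = (y/x)·x into the budget: x* = M/(p_x + p_y·(y/x)).
Numerically y/x = 1.518294, so x* = 173/(14 + 5·1.518294) = 8.0124 and y* = 1.518294·8.0124 = 12.1652.

y* = 12.1652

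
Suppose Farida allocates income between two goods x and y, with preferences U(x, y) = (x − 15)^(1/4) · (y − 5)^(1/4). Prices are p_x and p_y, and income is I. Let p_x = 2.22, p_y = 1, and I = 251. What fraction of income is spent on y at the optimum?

share on y = 0.4436

Let x' = x−15, y' = y−5. MRS = y'/x' = p_x/p_y.
Substituting into the budget: x* = 15 + 0.5·(I − 15·p_x − 5·p_y)/p_x, and y* = 5 + 0.5·(…)/p_y.
Discretionary income = 251 − 15·2.22 − 5·1 = 212.7; x* = 15 + 0.5·212.7/2.22 = 62.9054; y* = 5 + 0.5·212.7/1 = 111.35.
Expenditure on y: 1·111.35 = 111.35; share = 0.4436.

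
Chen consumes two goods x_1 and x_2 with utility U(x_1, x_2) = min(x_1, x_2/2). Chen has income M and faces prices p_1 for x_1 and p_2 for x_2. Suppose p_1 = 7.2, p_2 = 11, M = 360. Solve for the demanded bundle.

x_1* = 12.3288, x_2* = 24.6575

Leontief preferences: the optimum is at the kink where x_1/1 = x_2/2, i.e. x_2 = 2·x_1.
Budget: p_1·x_1 + p_2·2·x_1 = M, so (p_1 + 2·p_2)·x_1 = M.
Demand: x_1*(p_1,p_2,M) = M/(p_1 + 2·p_2), x_2* = 2·M/(p_1 + 2·p_2).
Here 7.2 + 2·11 = 29.2, giving x_1* = 12.3288 and x_2* = 24.6575.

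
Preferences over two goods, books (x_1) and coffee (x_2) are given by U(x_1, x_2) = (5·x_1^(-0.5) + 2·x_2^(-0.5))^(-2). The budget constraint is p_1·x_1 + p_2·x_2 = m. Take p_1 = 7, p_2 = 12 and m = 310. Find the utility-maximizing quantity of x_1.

From the CES first-order condition, (5/2)·(x_2/x_1)^(1.5) = p_1/p_2.
Solve for the ratio: x_2/x_1 = [(2/5)·p_1/p_2]^(2/3).
With the ratio pinned down, the budget gives x_1* = m/(p_1 + p_2·(x_2/x_1)) and x_2* = (x_2/x_1)·x_1*.
Numerically x_2/x_1 = 0.37901, so x_1* = 310/(7 + 12·0.37901) = 26.8442.

x_1* = 26.8442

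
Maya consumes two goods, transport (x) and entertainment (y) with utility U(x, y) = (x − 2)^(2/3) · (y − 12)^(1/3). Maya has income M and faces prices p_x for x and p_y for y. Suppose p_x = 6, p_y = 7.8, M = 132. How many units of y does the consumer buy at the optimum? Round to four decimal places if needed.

y* = 13.1282

MRS = 2·(y−12)/(x−2). Tangency with p_x/p_y gives y−12 = (1/2)·(p_x/p_y)·(x−2).
After buying the subsistence bundle (2, 12), a share 2/3 of the remaining income goes to x: x* = 2 + 2/3·(M − 2p_x − 12p_y)/p_x.
Discretionary income = 132 − 2·6 − 12·7.8 = 26.4; y* = 12 + 1/3·26.4/7.8 = 13.1282.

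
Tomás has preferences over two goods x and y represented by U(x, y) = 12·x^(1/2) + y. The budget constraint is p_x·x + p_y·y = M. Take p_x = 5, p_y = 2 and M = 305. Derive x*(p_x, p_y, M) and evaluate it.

x* = 5.76

Set MRS = p_x/p_y: 6·x^(−1/2) = p_x/p_y.
Thus x* = (6·p_y/p_x)² — independent of M — with the rest of income spent on y.
Plugging in: x* = (6·2/5)² = 5.76.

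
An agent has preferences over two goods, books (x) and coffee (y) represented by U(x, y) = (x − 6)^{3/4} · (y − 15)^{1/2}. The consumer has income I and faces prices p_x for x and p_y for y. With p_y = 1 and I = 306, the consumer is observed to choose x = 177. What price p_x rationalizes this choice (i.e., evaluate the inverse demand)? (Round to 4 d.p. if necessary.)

This is Cobb-Douglas in (x−6, y−15): tangency gives 0.75·p_y·(y−15) = 0.5·p_x·(x−6).
Substituting into the budget: x* = 6 + 0.6·(I − 6·p_x − 15·p_y)/p_x, and y* = 15 + 0.4·(…)/p_y.
Set x* = 177 in the demand function and solve for p_x: p_x = 1.

p_x = 1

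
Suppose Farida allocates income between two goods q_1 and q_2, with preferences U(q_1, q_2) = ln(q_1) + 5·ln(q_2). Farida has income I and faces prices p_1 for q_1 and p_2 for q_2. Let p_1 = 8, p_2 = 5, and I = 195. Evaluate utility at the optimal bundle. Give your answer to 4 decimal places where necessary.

V = 18.808

MU_q_1/MU_q_2 = (q_2)/(5·q_1); tangency sets this equal to p_1/p_2.
Rearranging, p_2·q_2 = 5·p_1·q_1. Substituting into the budget gives p_1·q_1·(1 + 5) = I.
Demand: q_1*(p_1,p_2,I) = 1/6·I/p_1 and q_2* = 5/6·I/p_2.
At p_1=8, p_2=5, I=195: q_1* = 1/6·195/8 = 4.0625, q_2* = 32.5.
Utility at the optimum: U(4.0625, 32.5) = 18.808.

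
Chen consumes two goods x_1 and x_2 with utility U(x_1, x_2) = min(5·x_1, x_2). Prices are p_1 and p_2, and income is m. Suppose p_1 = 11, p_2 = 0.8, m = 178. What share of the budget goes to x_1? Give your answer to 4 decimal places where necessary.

Leontief preferences: the optimum is at the kink where x_1/1 = x_2/5, i.e. x_2 = 5·x_1.
Budget: p_1·x_1 + p_2·5·x_1 = m, so (p_1 + 5·p_2)·x_1 = m.
Demand: x_1*(p_1,p_2,m) = m/(p_1 + 5·p_2), x_2* = 5·m/(p_1 + 5·p_2).
Here 11 + 5·0.8 = 15, giving x_1* = 11.8667 and x_2* = 59.3333.
Expenditure on x_1: 11·11.8667 = 130.5333; share = 0.7333.

share on x_1 = 0.7333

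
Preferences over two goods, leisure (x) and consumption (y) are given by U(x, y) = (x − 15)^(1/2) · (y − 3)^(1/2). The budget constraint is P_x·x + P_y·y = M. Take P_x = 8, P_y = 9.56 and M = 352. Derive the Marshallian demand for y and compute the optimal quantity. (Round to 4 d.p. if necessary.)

y* = 13.6339

After buying the subsistence bundle (15, 3), a share 0.5 of the remaining income goes to x: x* = 15 + 0.5·(M − 15P_x − 3P_y)/P_x.
Discretionary income = 352 − 15·8 − 3·9.56 = 203.32; y* = 3 + 0.5·203.32/9.56 = 13.6339.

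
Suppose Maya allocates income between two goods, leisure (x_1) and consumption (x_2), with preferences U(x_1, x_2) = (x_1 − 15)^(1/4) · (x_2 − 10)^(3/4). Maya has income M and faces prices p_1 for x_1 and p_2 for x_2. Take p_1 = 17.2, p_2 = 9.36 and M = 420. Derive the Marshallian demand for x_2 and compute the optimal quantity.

After buying the subsistence bundle (15, 10), a share 0.25 of the remaining income goes to x_1: x_1* = 15 + 0.25·(M − 15p_1 − 10p_2)/p_1.
Discretionary income = 420 − 15·17.2 − 10·9.36 = 68.4; x_2* = 10 + 0.75·68.4/9.36 = 15.4808.

x_2* = 15.4808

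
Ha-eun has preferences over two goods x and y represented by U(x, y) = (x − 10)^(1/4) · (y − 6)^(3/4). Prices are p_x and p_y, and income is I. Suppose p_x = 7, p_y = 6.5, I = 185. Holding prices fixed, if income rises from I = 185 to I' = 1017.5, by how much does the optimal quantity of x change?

Discretionary income = 185 − 10·7 − 6·6.5 = 76; x* = 10 + 0.25·76/7 = 12.7143.
At I' = 1017.5: x* = 42.4464. Change: 42.4464 − 12.7143 = 29.7321.

Δx* = 29.7321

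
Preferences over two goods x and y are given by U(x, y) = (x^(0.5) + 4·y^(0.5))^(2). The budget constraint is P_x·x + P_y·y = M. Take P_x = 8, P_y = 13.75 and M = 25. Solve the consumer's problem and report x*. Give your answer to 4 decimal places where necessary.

x* = 0.3031

MU_x ∝ x^(-0.5), MU_y ∝ 4·y^(-0.5), so MRS = (1/4)·(y/x)^(0.5) = P_x/P_y.
Solve for the ratio: y/x = [4·P_x/P_y]^(2).
With the ratio pinned down, the budget gives x* = M/(P_x + P_y·(y/x)) and y* = (y/x)·x*.
Numerically y/x = 5.416198, so x* = 25/(8 + 13.75·5.416198) = 0.3031.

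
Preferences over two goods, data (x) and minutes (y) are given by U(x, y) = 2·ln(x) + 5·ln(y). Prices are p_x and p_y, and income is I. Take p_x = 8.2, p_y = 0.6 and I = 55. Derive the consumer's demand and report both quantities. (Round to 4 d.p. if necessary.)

Tangency: MRS = (2/5)·y/x = p_x/p_y.
Rearranging, p_y·y = (5/2)·p_x·x. Substituting into the budget gives p_x·x·(1 + (5/2)) = I.
Demand: x*(p_x,p_y,I) = 2/7·I/p_x and y* = 5/7·I/p_y.
At p_x=8.2, p_y=0.6, I=55: x* = 2/7·55/8.2 = 1.9164, y* = 65.4762.

x* = 1.9164, y* = 65.4762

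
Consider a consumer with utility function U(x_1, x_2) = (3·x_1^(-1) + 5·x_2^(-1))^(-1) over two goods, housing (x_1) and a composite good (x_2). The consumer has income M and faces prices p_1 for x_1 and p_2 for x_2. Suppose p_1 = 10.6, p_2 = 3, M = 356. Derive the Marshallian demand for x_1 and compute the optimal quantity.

x_1* = 19.9104

MU_x_1 ∝ 3·x_1^(-2), MU_x_2 ∝ 5·x_2^(-2), so MRS = (3/5)·(x_2/x_1)^(2) = p_1/p_2.
Solve for the ratio: x_2/x_1 = [(5/3)·p_1/p_2]^(0.5).
Substitute x_2 = (x_2/x_1)·x_1 into the budget: x_1* = M/(p_1 + p_2·(x_2/x_1)).
Numerically x_2/x_1 = 2.426703, so x_1* = 356/(10.6 + 3·2.426703) = 19.9104.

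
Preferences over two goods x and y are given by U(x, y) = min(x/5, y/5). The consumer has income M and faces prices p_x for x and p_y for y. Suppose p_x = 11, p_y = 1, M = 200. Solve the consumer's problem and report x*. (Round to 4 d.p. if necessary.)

Leontief preferences: the optimum is at the kink where x/5 = y/5, i.e. y = x.
Budget: p_x·x + p_y·x = M, so (5·p_x + 5·p_y)·x = 5·M.
Demand: x*(p_x,p_y,M) = 5·M/(5·p_x + 5·p_y), y* = 5·M/(5·p_x + 5·p_y).
Here 5·11 + 5·1 = 60, giving x* = 16.6667.

x* = 16.6667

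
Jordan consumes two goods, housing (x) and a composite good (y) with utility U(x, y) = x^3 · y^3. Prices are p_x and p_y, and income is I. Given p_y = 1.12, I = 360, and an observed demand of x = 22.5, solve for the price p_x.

p_x = 8

Tangency: MRS = y/x = p_x/p_y.
So 3·p_y·y = 3·p_x·x; combined with the budget, a share 0.5 of income goes to x.
Demand: x*(p_x,p_y,I) = 0.5·I/p_x and y* = 0.5·I/p_y.
Set x* = 22.5 in the demand function and solve for p_x: p_x = 8.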